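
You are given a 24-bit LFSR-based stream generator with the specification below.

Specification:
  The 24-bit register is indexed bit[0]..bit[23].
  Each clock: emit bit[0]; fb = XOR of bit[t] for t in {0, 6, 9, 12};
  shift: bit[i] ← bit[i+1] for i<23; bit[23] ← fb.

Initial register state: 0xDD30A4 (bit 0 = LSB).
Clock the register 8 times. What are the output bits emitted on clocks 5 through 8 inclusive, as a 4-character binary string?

reg_0 = 0xDD30A4
clock 1: out=0, reg = 0xEE9852
clock 2: out=0, reg = 0x774C29
clock 3: out=1, reg = 0xBBA614
clock 4: out=0, reg = 0xDDD30A
clock 5: out=0, reg = 0x6EE985
clock 6: out=1, reg = 0xB774C2
clock 7: out=0, reg = 0x5BBA61
clock 8: out=1, reg = 0x2DDD30

0101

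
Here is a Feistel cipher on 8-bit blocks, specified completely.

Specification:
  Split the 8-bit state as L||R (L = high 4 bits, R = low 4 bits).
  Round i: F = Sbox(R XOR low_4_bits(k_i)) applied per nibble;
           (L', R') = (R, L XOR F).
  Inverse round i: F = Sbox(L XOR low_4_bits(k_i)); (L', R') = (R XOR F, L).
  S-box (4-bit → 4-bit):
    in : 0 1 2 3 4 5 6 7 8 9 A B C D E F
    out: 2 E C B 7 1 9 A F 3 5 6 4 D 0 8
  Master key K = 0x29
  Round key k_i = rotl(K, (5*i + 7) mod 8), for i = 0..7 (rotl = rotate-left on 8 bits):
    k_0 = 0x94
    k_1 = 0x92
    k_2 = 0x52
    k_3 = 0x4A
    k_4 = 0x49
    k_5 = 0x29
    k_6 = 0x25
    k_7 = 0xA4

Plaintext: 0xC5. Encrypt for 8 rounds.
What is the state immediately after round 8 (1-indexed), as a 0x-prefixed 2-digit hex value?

s_0 = plaintext = 0xC5
s_1 = Round(s_0, k_0) = 0x52
s_2 = Round(s_1, k_1) = 0x27
s_3 = Round(s_2, k_2) = 0x73
s_4 = Round(s_3, k_3) = 0x34
s_5 = Round(s_4, k_4) = 0x4E
s_6 = Round(s_5, k_5) = 0xEE
s_7 = Round(s_6, k_6) = 0xE8
s_8 = Round(s_7, k_7) = 0x8A

0x8A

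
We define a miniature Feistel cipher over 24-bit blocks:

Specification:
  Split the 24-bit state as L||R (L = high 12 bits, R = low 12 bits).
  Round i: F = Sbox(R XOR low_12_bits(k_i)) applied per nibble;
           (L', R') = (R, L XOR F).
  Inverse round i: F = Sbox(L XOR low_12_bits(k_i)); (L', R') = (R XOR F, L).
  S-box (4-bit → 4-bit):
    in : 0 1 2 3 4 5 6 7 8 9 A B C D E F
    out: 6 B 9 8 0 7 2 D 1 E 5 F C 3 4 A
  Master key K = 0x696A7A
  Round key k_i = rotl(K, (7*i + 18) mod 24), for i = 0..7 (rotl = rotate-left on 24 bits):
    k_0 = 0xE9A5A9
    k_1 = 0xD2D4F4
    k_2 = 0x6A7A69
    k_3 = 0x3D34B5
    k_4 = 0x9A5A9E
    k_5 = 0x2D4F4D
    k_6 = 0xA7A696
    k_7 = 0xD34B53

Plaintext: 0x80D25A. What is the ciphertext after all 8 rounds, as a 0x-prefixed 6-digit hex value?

0xB7DA10

s_0 = plaintext = 0x80D25A
s_1 = Round(s_0, k_0) = 0x25A5A5
s_2 = Round(s_1, k_1) = 0x5A5921
s_3 = Round(s_2, k_2) = 0x921DA4
s_4 = Round(s_3, k_3) = 0xDA479A
s_5 = Round(s_4, k_4) = 0x79AEC4
s_6 = Round(s_5, k_5) = 0xEC4C84
s_7 = Round(s_6, k_6) = 0xC84B7D
s_8 = Round(s_7, k_7) = 0xB7DA10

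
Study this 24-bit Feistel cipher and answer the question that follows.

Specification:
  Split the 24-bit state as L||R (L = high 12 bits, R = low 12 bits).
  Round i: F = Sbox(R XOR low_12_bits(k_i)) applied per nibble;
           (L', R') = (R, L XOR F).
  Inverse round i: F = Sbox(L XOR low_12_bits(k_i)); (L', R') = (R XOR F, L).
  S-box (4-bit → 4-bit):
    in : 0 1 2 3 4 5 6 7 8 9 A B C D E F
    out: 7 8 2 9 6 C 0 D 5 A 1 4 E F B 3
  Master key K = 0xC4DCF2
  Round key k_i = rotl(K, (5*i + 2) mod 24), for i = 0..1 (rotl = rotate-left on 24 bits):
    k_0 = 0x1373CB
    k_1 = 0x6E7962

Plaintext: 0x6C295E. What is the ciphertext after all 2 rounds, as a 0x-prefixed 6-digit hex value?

s_0 = plaintext = 0x6C295E
s_1 = Round(s_0, k_0) = 0x95E76E
s_2 = Round(s_1, k_1) = 0x76E220

0x76E220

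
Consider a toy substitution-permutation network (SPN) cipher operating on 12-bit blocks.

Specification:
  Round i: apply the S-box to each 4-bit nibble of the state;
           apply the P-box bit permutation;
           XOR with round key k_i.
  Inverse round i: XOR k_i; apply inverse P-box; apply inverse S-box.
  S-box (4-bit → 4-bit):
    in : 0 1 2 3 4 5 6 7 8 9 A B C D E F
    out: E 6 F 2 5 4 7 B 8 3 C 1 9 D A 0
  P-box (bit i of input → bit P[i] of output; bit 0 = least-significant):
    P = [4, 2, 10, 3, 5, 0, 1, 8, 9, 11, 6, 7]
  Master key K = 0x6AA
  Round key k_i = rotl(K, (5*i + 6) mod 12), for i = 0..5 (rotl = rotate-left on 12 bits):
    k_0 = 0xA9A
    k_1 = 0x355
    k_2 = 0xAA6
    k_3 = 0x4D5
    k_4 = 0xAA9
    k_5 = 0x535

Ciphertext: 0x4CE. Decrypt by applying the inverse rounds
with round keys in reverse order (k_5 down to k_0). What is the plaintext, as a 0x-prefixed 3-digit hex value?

0x505

s_0 = ciphertext = 0x4CE
s_1 = InvRound(s_0, k_5) = 0xA2C
s_2 = InvRound(s_1, k_4) = 0x833
s_3 = InvRound(s_2, k_3) = 0x041
s_4 = InvRound(s_3, k_2) = 0x263
s_5 = InvRound(s_4, k_1) = 0xFD9
s_6 = InvRound(s_5, k_0) = 0x505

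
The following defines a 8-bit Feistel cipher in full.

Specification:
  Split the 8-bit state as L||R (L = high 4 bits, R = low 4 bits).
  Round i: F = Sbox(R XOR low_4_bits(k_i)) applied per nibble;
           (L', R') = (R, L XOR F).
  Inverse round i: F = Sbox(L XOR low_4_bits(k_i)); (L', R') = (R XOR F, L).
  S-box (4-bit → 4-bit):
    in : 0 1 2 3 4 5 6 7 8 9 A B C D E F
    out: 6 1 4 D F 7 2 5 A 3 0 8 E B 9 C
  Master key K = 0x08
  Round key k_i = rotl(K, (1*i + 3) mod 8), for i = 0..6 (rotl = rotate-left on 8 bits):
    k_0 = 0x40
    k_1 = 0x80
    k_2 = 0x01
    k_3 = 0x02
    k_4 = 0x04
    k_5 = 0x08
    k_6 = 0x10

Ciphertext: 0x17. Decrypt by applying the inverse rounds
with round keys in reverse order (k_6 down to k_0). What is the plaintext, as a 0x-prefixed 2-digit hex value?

0xD0

s_0 = ciphertext = 0x17
s_1 = InvRound(s_0, k_6) = 0x61
s_2 = InvRound(s_1, k_5) = 0x86
s_3 = InvRound(s_2, k_4) = 0x88
s_4 = InvRound(s_3, k_3) = 0x88
s_5 = InvRound(s_4, k_2) = 0xB8
s_6 = InvRound(s_5, k_1) = 0x0B
s_7 = InvRound(s_6, k_0) = 0xD0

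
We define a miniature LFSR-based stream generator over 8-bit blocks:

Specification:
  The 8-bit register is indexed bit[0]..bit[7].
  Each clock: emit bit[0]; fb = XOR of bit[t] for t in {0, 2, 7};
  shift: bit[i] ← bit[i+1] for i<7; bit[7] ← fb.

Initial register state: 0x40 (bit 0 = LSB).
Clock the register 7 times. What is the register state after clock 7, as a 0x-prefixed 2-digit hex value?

reg_0 = 0x40
clock 1: out=0, reg = 0x20
clock 2: out=0, reg = 0x10
clock 3: out=0, reg = 0x08
clock 4: out=0, reg = 0x04
clock 5: out=0, reg = 0x82
clock 6: out=0, reg = 0xC1
clock 7: out=1, reg = 0x60

0x60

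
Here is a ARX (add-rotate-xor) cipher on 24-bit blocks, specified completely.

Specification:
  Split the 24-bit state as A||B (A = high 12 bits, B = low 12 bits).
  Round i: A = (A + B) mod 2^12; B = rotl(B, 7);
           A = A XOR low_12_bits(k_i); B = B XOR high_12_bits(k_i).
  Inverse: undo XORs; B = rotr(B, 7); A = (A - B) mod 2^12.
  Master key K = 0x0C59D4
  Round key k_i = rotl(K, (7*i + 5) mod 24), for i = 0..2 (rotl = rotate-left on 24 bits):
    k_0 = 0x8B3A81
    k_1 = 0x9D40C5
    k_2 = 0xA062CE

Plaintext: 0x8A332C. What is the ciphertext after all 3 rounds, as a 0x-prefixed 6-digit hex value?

0x910AE3

s_0 = plaintext = 0x8A332C
s_1 = Round(s_0, k_0) = 0x14EEAA
s_2 = Round(s_1, k_1) = 0xF3DCA1
s_3 = Round(s_2, k_2) = 0x910AE3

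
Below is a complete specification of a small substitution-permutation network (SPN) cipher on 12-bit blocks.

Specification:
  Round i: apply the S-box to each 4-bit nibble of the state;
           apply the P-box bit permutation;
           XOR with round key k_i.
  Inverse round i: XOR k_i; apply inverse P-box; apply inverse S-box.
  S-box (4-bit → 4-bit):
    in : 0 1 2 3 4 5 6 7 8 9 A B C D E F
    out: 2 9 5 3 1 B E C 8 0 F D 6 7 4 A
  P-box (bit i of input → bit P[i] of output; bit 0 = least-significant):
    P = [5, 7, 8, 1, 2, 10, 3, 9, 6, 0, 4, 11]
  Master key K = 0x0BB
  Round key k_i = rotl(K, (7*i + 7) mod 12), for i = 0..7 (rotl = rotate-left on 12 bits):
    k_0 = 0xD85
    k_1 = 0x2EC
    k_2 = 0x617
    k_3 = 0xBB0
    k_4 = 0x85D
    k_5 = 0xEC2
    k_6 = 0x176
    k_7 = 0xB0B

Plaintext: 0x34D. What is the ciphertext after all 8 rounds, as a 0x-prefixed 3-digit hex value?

0xB56

s_0 = plaintext = 0x34D
s_1 = Round(s_0, k_0) = 0xC60
s_2 = Round(s_1, k_1) = 0x475
s_3 = Round(s_2, k_2) = 0x4FD
s_4 = Round(s_3, k_3) = 0xC50
s_5 = Round(s_4, k_4) = 0xEC8
s_6 = Round(s_5, k_5) = 0xAD8
s_7 = Round(s_6, k_6) = 0xD29
s_8 = Round(s_7, k_7) = 0xB56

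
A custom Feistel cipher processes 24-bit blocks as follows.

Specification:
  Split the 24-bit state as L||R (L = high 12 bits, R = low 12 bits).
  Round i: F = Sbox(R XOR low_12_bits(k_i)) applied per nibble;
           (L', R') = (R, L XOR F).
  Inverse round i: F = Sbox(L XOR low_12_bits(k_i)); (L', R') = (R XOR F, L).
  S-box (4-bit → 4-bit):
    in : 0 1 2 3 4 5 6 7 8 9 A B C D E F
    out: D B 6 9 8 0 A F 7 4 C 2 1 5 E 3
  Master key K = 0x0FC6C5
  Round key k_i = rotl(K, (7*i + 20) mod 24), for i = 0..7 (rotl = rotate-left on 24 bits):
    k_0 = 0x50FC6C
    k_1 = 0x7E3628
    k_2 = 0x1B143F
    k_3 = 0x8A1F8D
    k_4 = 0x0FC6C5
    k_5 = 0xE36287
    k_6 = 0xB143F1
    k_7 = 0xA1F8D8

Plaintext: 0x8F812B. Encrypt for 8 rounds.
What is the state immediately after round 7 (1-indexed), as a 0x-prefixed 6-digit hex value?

0x34424D

s_0 = plaintext = 0x8F812B
s_1 = Round(s_0, k_0) = 0x12BD77
s_2 = Round(s_1, k_1) = 0xD77328
s_3 = Round(s_2, k_2) = 0x3282C8
s_4 = Round(s_3, k_3) = 0x2C86A8
s_5 = Round(s_4, k_4) = 0x6A8F6D
s_6 = Round(s_5, k_5) = 0xF6D344
s_7 = Round(s_6, k_6) = 0x34424D
s_8 = Round(s_7, k_7) = 0x24DF04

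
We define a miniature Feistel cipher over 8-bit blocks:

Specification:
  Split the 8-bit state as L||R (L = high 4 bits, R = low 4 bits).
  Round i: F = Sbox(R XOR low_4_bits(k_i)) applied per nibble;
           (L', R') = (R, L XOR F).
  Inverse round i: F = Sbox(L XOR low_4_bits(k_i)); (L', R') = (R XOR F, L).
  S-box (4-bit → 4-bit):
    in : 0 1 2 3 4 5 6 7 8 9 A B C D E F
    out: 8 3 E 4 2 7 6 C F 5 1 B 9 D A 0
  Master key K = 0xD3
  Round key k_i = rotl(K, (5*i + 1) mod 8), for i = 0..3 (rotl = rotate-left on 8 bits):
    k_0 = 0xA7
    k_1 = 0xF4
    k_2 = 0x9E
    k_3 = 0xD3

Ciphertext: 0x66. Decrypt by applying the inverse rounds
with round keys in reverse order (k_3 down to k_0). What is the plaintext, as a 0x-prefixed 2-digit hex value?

s_0 = ciphertext = 0x66
s_1 = InvRound(s_0, k_3) = 0x16
s_2 = InvRound(s_1, k_2) = 0x61
s_3 = InvRound(s_2, k_1) = 0xF6
s_4 = InvRound(s_3, k_0) = 0x9F

0x9F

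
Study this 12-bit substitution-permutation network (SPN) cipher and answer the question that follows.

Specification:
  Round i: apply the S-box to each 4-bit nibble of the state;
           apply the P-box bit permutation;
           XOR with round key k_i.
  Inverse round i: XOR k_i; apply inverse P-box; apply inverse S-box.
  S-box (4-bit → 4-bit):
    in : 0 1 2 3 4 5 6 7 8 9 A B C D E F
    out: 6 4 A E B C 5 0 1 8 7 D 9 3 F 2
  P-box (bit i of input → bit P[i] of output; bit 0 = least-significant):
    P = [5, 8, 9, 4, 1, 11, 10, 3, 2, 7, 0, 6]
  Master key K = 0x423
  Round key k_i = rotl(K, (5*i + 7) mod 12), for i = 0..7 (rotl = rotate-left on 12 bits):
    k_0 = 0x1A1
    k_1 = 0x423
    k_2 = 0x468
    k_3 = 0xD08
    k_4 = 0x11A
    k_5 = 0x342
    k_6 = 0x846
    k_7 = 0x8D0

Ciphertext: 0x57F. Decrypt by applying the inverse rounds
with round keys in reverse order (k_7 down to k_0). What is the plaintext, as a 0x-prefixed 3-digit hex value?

s_0 = ciphertext = 0x57F
s_1 = InvRound(s_0, k_7) = 0xAED
s_2 = InvRound(s_1, k_6) = 0x0C6
s_3 = InvRound(s_2, k_5) = 0xD70
s_4 = InvRound(s_3, k_4) = 0x9E8
s_5 = InvRound(s_4, k_3) = 0x218
s_6 = InvRound(s_5, k_2) = 0x91B
s_7 = InvRound(s_6, k_1) = 0x734
s_8 = InvRound(s_7, k_0) = 0xA15

0xA15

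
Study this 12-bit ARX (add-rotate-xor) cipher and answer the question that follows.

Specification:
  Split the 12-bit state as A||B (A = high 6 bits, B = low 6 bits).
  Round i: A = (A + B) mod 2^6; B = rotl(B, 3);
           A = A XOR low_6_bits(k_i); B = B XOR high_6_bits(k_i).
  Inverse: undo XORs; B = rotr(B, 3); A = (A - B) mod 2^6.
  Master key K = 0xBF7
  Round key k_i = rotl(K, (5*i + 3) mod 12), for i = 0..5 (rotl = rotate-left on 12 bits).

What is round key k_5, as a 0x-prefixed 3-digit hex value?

K = 0xBF7
k_0 = rotl(K, (5*0+3) mod 12) = rotl(K, 3) = 0xFBD
k_1 = rotl(K, (5*1+3) mod 12) = rotl(K, 8) = 0x7BF
k_2 = rotl(K, (5*2+3) mod 12) = rotl(K, 1) = 0x7EF
k_3 = rotl(K, (5*3+3) mod 12) = rotl(K, 6) = 0xDEF
k_4 = rotl(K, (5*4+3) mod 12) = rotl(K, 11) = 0xDFB
k_5 = rotl(K, (5*5+3) mod 12) = rotl(K, 4) = 0xF7B

0xF7B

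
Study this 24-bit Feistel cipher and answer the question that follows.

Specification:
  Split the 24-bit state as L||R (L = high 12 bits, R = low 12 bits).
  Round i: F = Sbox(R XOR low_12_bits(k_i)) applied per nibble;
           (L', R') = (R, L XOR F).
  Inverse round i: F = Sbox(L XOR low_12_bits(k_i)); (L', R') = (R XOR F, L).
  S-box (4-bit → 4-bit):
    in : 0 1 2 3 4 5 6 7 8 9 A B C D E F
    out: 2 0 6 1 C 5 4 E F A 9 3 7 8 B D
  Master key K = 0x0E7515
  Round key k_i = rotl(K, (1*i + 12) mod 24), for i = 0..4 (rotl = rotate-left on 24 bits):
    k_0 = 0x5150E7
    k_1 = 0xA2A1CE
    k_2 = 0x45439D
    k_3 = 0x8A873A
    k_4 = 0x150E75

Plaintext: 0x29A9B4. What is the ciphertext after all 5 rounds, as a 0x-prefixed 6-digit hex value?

0xB15FAE

s_0 = plaintext = 0x29A9B4
s_1 = Round(s_0, k_0) = 0x9B48CB
s_2 = Round(s_1, k_1) = 0x8CB391
s_3 = Round(s_2, k_2) = 0x391AEC
s_4 = Round(s_3, k_3) = 0xAECB15
s_5 = Round(s_4, k_4) = 0xB15FAE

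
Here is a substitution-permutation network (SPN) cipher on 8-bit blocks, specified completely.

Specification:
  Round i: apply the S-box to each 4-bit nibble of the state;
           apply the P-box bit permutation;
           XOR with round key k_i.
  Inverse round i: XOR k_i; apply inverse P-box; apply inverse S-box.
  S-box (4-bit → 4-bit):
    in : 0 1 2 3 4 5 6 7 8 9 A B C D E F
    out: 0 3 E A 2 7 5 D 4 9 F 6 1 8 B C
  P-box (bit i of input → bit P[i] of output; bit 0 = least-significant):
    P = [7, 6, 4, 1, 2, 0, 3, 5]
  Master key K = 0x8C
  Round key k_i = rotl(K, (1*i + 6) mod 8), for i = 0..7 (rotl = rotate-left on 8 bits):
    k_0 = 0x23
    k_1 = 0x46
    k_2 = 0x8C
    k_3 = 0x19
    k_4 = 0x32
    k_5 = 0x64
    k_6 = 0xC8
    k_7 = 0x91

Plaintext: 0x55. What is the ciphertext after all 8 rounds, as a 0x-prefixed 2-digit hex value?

0xDB

s_0 = plaintext = 0x55
s_1 = Round(s_0, k_0) = 0xFE
s_2 = Round(s_1, k_1) = 0xAC
s_3 = Round(s_2, k_2) = 0x21
s_4 = Round(s_3, k_3) = 0xF0
s_5 = Round(s_4, k_4) = 0x1A
s_6 = Round(s_5, k_5) = 0xB3
s_7 = Round(s_6, k_6) = 0x83
s_8 = Round(s_7, k_7) = 0xDB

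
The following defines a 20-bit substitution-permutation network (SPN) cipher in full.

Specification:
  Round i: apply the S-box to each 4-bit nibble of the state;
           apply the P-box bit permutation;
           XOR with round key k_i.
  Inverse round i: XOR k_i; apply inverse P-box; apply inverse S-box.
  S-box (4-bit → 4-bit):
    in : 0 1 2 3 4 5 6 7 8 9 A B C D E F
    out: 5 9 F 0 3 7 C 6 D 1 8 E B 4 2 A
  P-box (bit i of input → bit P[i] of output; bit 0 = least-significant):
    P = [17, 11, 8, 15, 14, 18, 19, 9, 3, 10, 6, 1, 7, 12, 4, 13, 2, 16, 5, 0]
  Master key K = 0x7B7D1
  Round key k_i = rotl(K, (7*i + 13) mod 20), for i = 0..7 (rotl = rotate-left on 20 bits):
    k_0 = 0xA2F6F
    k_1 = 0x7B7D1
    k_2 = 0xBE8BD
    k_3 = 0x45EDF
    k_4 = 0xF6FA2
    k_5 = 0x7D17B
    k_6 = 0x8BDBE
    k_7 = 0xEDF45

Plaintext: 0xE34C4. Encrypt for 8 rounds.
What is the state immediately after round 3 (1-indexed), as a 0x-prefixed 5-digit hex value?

s_0 = plaintext = 0xE34C4
s_1 = Round(s_0, k_0) = 0xD6167
s_2 = Round(s_1, k_1) = 0xF9CEB
s_3 = Round(s_2, k_2) = 0xE6536
s_4 = Round(s_3, k_3) = 0x5FB87
s_5 = Round(s_4, k_4) = 0x610C4
s_6 = Round(s_5, k_5) = 0x1BB92
s_7 = Round(s_6, k_6) = 0xA40E9
s_8 = Round(s_7, k_7) = 0x8CF8C

0xE6536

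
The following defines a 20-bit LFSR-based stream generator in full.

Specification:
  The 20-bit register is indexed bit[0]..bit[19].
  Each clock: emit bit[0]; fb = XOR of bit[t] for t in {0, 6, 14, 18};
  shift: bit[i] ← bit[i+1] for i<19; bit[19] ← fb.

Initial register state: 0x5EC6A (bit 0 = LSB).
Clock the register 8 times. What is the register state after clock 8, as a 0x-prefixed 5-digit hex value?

0x295EC

reg_0 = 0x5EC6A
clock 1: out=0, reg = 0xAF635
clock 2: out=1, reg = 0x57B1A
clock 3: out=0, reg = 0x2BD8D
clock 4: out=1, reg = 0x95EC6
clock 5: out=0, reg = 0x4AF63
clock 6: out=1, reg = 0xA57B1
clock 7: out=1, reg = 0x52BD8
clock 8: out=0, reg = 0x295EC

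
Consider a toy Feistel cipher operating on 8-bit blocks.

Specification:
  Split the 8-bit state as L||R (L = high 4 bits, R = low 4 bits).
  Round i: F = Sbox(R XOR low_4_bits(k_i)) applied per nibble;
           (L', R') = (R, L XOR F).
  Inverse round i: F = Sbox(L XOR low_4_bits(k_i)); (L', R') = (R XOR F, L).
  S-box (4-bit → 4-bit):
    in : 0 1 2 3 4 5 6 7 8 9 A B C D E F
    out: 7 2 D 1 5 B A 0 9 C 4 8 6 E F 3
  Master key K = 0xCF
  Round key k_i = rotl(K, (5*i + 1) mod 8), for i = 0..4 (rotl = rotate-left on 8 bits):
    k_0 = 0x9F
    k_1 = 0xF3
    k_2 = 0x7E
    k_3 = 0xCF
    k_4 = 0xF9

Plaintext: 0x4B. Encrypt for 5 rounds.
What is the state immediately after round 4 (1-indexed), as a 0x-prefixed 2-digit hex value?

s_0 = plaintext = 0x4B
s_1 = Round(s_0, k_0) = 0xB1
s_2 = Round(s_1, k_1) = 0x16
s_3 = Round(s_2, k_2) = 0x68
s_4 = Round(s_3, k_3) = 0x86
s_5 = Round(s_4, k_4) = 0x6B

0x86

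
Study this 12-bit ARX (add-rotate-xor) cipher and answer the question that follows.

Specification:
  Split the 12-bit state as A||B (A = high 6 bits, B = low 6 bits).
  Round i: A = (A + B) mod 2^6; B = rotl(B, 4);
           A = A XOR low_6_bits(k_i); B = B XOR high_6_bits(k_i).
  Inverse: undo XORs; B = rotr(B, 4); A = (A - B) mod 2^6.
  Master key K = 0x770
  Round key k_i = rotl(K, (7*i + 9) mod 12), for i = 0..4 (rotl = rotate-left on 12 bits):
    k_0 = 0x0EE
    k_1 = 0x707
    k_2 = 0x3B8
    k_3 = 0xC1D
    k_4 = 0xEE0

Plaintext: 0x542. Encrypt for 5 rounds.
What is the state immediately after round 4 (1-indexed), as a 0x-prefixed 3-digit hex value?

s_0 = plaintext = 0x542
s_1 = Round(s_0, k_0) = 0xE63
s_2 = Round(s_1, k_1) = 0x6E4
s_3 = Round(s_2, k_2) = 0x1C7
s_4 = Round(s_3, k_3) = 0x4C1
s_5 = Round(s_4, k_4) = 0xD2B

0x4C1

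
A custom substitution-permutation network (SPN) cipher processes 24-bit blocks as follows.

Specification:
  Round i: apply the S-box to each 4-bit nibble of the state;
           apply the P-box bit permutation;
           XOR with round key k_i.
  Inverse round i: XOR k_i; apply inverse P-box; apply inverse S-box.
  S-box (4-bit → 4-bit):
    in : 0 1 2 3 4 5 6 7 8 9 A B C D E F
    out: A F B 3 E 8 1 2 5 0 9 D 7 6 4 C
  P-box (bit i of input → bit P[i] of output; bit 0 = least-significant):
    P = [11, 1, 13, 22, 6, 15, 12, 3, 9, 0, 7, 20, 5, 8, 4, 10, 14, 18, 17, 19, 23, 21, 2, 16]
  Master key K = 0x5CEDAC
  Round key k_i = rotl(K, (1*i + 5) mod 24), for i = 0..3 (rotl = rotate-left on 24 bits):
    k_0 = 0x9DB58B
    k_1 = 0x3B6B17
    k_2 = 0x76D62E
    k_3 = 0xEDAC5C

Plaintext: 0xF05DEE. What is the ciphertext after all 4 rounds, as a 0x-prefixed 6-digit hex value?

0xC9E041

s_0 = plaintext = 0xF05DEE
s_1 = Round(s_0, k_0) = 0x90810E
s_2 = Round(s_1, k_1) = 0x27C9AE
s_3 = Round(s_2, k_2) = 0xD3F756
s_4 = Round(s_3, k_3) = 0xC9E041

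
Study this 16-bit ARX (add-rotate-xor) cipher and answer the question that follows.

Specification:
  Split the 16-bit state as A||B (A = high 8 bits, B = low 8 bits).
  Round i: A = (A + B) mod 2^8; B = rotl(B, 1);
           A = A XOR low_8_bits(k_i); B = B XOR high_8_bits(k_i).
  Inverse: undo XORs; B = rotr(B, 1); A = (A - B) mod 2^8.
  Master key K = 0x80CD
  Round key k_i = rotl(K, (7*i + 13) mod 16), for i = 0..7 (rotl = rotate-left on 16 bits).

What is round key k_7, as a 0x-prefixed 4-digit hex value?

0x6033

K = 0x80CD
k_0 = rotl(K, (7*0+13) mod 16) = rotl(K, 13) = 0xB019
k_1 = rotl(K, (7*1+13) mod 16) = rotl(K, 4) = 0x0CD8
k_2 = rotl(K, (7*2+13) mod 16) = rotl(K, 11) = 0x6C06
k_3 = rotl(K, (7*3+13) mod 16) = rotl(K, 2) = 0x0336
k_4 = rotl(K, (7*4+13) mod 16) = rotl(K, 9) = 0x9B01
k_5 = rotl(K, (7*5+13) mod 16) = rotl(K, 0) = 0x80CD
k_6 = rotl(K, (7*6+13) mod 16) = rotl(K, 7) = 0x66C0
k_7 = rotl(K, (7*7+13) mod 16) = rotl(K, 14) = 0x6033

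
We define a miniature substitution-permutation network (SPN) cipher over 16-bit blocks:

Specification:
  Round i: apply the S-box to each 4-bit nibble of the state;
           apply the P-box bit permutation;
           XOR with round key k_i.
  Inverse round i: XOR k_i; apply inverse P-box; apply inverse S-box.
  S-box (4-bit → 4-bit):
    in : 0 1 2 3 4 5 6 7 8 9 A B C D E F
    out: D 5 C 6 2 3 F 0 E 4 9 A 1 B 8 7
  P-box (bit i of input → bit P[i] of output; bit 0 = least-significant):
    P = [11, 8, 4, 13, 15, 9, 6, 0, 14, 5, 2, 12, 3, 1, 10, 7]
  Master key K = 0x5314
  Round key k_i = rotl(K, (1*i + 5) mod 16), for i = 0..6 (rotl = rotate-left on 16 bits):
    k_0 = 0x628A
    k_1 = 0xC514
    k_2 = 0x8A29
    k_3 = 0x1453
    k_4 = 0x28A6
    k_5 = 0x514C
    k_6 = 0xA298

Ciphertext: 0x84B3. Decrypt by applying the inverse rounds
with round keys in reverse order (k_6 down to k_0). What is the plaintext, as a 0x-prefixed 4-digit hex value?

0xCCC4

s_0 = ciphertext = 0x84B3
s_1 = InvRound(s_0, k_6) = 0xF4BE
s_2 = InvRound(s_1, k_5) = 0x8418
s_3 = InvRound(s_2, k_4) = 0x63C0
s_4 = InvRound(s_3, k_3) = 0x8AB8
s_5 = InvRound(s_4, k_2) = 0xE7E9
s_6 = InvRound(s_5, k_1) = 0xA382
s_7 = InvRound(s_6, k_0) = 0xCCC4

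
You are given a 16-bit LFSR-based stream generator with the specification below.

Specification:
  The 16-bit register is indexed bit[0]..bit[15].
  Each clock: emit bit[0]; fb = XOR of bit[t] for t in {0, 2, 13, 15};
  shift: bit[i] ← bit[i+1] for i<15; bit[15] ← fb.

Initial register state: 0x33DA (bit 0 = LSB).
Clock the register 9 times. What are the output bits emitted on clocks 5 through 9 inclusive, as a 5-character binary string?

reg_0 = 0x33DA
clock 1: out=0, reg = 0x99ED
clock 2: out=1, reg = 0xCCF6
clock 3: out=0, reg = 0x667B
clock 4: out=1, reg = 0x333D
clock 5: out=1, reg = 0x999E
clock 6: out=0, reg = 0x4CCF
clock 7: out=1, reg = 0x2667
clock 8: out=1, reg = 0x9333
clock 9: out=1, reg = 0x4999

10111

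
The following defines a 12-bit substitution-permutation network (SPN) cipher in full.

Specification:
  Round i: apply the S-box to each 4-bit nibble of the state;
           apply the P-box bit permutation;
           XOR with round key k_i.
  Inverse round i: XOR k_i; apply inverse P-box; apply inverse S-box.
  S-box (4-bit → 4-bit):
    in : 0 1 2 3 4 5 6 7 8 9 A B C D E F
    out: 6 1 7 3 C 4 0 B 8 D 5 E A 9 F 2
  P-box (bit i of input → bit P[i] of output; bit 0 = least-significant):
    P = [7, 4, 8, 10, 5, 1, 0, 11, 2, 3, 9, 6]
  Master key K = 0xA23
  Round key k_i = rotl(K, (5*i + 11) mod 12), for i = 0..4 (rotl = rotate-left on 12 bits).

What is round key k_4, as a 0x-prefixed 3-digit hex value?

0x1D1

K = 0xA23
k_0 = rotl(K, (5*0+11) mod 12) = rotl(K, 11) = 0xD11
k_1 = rotl(K, (5*1+11) mod 12) = rotl(K, 4) = 0x23A
k_2 = rotl(K, (5*2+11) mod 12) = rotl(K, 9) = 0x744
k_3 = rotl(K, (5*3+11) mod 12) = rotl(K, 2) = 0x88E
k_4 = rotl(K, (5*4+11) mod 12) = rotl(K, 7) = 0x1D1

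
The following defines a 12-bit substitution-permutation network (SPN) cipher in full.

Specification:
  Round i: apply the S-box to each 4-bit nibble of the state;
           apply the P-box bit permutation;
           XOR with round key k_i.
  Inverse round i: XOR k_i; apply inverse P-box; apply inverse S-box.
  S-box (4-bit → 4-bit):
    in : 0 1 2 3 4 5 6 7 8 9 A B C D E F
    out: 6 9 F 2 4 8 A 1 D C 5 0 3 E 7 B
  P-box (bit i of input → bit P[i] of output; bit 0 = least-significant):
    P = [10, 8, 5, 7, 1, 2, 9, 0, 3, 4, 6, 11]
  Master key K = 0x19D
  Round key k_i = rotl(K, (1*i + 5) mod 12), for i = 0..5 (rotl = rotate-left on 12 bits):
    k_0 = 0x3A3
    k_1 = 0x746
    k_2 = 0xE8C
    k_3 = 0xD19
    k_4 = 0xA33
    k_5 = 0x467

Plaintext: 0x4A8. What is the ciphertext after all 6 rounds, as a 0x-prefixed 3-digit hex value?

s_0 = plaintext = 0x4A8
s_1 = Round(s_0, k_0) = 0x541
s_2 = Round(s_1, k_1) = 0x9C6
s_3 = Round(s_2, k_2) = 0x74A
s_4 = Round(s_3, k_3) = 0xB31
s_5 = Round(s_4, k_4) = 0xEB7
s_6 = Round(s_5, k_5) = 0x03F

0x03F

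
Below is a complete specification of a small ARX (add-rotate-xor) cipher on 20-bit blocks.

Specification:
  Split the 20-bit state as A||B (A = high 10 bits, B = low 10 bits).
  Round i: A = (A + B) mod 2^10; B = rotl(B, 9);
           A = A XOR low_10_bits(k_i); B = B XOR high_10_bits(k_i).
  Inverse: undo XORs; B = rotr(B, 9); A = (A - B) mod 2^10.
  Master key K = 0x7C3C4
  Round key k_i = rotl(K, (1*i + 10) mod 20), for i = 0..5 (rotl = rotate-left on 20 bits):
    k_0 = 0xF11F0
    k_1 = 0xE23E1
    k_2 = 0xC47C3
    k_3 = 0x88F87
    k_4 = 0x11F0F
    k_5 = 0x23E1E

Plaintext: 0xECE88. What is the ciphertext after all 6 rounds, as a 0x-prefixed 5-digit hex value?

0xA7BEA

s_0 = plaintext = 0xECE88
s_1 = Round(s_0, k_0) = 0xF2E80
s_2 = Round(s_1, k_1) = 0x6AAC8
s_3 = Round(s_2, k_2) = 0xEC675
s_4 = Round(s_3, k_3) = 0x68519
s_5 = Round(s_4, k_4) = 0x6D6CB
s_6 = Round(s_5, k_5) = 0xA7BEA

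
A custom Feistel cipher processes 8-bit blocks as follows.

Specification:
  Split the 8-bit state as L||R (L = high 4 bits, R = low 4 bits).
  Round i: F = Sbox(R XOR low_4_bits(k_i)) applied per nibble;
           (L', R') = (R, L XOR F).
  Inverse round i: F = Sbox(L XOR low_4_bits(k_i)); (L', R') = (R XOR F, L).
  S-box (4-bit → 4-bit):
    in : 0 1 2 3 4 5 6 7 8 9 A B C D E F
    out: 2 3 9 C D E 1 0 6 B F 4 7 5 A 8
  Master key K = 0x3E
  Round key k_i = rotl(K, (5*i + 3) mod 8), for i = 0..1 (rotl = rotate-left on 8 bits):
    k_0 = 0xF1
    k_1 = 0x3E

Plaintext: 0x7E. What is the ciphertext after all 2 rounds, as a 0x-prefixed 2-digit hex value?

0xFD

s_0 = plaintext = 0x7E
s_1 = Round(s_0, k_0) = 0xEF
s_2 = Round(s_1, k_1) = 0xFD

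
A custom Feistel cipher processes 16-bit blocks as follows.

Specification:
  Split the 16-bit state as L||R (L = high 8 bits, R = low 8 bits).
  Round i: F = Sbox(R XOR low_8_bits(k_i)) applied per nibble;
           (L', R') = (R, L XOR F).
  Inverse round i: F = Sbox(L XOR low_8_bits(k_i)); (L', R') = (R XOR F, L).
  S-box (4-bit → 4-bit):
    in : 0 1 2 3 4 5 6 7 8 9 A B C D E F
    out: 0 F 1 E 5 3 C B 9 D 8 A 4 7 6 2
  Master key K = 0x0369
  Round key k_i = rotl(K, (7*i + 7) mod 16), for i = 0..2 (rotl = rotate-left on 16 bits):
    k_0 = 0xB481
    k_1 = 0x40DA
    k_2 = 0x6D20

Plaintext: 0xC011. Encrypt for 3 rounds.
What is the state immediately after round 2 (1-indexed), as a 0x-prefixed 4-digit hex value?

s_0 = plaintext = 0xC011
s_1 = Round(s_0, k_0) = 0x1110
s_2 = Round(s_1, k_1) = 0x1059
s_3 = Round(s_2, k_2) = 0x59AD

0x1059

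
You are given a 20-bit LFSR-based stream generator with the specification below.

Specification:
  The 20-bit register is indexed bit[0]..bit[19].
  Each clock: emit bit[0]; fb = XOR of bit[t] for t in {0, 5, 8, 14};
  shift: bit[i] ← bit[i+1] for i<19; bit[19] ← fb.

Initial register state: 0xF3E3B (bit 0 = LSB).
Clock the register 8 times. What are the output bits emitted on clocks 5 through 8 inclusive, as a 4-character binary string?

1100

reg_0 = 0xF3E3B
clock 1: out=1, reg = 0x79F1D
clock 2: out=1, reg = 0x3CF8E
clock 3: out=0, reg = 0x1E7C7
clock 4: out=1, reg = 0x8F3E3
clock 5: out=1, reg = 0x479F1
clock 6: out=1, reg = 0x23CF8
clock 7: out=0, reg = 0x91E7C
clock 8: out=0, reg = 0xC8F3E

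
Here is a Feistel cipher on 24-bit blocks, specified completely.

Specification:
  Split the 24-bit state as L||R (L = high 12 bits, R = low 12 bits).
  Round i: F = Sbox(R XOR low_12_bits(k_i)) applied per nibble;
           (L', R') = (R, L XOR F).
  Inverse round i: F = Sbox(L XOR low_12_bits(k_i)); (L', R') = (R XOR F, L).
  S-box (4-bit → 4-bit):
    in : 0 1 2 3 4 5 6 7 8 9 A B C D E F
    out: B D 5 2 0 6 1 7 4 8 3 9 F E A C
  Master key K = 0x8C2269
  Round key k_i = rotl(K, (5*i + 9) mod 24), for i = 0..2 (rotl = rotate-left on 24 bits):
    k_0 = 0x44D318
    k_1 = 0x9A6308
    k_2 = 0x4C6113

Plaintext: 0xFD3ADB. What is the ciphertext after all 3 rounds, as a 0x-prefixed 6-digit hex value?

s_0 = plaintext = 0xFD3ADB
s_1 = Round(s_0, k_0) = 0xADB721
s_2 = Round(s_1, k_1) = 0x721A83
s_3 = Round(s_2, k_2) = 0xA83EAA

0xA83EAA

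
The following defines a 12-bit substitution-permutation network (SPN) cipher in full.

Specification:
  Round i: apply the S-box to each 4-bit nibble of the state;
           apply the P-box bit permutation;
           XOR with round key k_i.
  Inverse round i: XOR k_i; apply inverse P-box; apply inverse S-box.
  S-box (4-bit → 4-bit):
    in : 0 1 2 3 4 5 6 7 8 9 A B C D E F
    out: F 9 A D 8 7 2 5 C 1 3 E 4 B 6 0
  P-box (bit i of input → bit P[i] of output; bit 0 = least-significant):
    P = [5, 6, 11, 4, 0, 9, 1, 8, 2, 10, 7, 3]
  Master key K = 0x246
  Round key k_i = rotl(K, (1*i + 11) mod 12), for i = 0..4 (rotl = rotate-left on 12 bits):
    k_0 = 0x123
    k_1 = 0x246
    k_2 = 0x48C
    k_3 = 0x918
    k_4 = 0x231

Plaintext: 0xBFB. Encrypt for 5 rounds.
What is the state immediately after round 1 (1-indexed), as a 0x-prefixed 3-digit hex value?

0xDFB

s_0 = plaintext = 0xBFB
s_1 = Round(s_0, k_0) = 0xDFB
s_2 = Round(s_1, k_1) = 0xE1A
s_3 = Round(s_2, k_2) = 0x16D
s_4 = Round(s_3, k_3) = 0xB64
s_5 = Round(s_4, k_4) = 0x4A9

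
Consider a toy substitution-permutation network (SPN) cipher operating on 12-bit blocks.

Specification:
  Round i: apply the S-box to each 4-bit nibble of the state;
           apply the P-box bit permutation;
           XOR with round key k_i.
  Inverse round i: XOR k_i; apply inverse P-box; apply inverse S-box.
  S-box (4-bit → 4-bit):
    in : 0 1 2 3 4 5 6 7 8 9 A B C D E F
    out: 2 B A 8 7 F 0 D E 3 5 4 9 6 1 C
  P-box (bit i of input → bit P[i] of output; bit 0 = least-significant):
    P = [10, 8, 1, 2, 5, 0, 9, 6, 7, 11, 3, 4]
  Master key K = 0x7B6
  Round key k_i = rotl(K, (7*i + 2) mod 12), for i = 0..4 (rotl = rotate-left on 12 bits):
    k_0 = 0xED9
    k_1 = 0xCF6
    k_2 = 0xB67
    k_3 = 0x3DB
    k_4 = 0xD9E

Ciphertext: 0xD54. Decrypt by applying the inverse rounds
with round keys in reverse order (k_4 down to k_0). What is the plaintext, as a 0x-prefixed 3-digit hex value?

s_0 = ciphertext = 0xD54
s_1 = InvRound(s_0, k_4) = 0xA3B
s_2 = InvRound(s_1, k_3) = 0x9C0
s_3 = InvRound(s_2, k_2) = 0xE4F
s_4 = InvRound(s_3, k_1) = 0x746
s_5 = InvRound(s_4, k_0) = 0x508

0x508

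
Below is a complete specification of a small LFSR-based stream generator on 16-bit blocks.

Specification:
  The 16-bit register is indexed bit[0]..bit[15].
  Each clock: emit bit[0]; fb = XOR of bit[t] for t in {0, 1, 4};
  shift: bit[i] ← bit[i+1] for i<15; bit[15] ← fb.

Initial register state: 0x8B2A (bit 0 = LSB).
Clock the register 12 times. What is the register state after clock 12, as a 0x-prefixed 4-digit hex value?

reg_0 = 0x8B2A
clock 1: out=0, reg = 0xC595
clock 2: out=1, reg = 0x62CA
clock 3: out=0, reg = 0xB165
clock 4: out=1, reg = 0xD8B2
clock 5: out=0, reg = 0x6C59
clock 6: out=1, reg = 0x362C
clock 7: out=0, reg = 0x1B16
clock 8: out=0, reg = 0x0D8B
clock 9: out=1, reg = 0x06C5
clock 10: out=1, reg = 0x8362
clock 11: out=0, reg = 0xC1B1
clock 12: out=1, reg = 0x60D8

0x60D8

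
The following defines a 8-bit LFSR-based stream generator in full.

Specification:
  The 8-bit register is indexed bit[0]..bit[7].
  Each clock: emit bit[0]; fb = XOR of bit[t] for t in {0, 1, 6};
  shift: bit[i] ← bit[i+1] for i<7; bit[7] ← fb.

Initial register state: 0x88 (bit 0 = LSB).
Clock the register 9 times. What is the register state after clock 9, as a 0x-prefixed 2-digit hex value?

reg_0 = 0x88
clock 1: out=0, reg = 0x44
clock 2: out=0, reg = 0xA2
clock 3: out=0, reg = 0xD1
clock 4: out=1, reg = 0x68
clock 5: out=0, reg = 0xB4
clock 6: out=0, reg = 0x5A
clock 7: out=0, reg = 0x2D
clock 8: out=1, reg = 0x96
clock 9: out=0, reg = 0xCB

0xCB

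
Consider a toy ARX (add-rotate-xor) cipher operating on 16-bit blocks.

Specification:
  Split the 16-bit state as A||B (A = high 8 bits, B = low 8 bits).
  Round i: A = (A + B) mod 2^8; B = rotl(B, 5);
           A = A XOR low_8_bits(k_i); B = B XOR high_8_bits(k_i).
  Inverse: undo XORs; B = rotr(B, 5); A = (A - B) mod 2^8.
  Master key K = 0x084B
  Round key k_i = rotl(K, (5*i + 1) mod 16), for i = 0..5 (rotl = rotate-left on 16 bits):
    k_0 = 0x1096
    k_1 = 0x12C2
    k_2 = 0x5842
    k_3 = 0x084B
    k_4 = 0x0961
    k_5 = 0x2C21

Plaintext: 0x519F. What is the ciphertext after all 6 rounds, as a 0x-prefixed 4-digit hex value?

0x33E7

s_0 = plaintext = 0x519F
s_1 = Round(s_0, k_0) = 0x66E3
s_2 = Round(s_1, k_1) = 0x8B6E
s_3 = Round(s_2, k_2) = 0xBB95
s_4 = Round(s_3, k_3) = 0x1BBA
s_5 = Round(s_4, k_4) = 0xB45E
s_6 = Round(s_5, k_5) = 0x33E7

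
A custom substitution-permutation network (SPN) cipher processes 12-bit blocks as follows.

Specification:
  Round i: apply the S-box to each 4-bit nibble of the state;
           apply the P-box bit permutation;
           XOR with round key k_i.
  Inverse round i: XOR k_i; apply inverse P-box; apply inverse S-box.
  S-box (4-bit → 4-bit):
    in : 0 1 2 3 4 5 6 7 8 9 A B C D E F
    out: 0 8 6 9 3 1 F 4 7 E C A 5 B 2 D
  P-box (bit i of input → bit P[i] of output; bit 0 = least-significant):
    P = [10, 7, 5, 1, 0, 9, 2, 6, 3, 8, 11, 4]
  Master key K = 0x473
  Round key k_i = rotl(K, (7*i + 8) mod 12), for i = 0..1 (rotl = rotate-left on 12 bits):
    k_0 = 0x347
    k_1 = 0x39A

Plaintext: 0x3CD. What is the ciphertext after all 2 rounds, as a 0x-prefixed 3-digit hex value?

0xD7B

s_0 = plaintext = 0x3CD
s_1 = Round(s_0, k_0) = 0x7D8
s_2 = Round(s_1, k_1) = 0xD7B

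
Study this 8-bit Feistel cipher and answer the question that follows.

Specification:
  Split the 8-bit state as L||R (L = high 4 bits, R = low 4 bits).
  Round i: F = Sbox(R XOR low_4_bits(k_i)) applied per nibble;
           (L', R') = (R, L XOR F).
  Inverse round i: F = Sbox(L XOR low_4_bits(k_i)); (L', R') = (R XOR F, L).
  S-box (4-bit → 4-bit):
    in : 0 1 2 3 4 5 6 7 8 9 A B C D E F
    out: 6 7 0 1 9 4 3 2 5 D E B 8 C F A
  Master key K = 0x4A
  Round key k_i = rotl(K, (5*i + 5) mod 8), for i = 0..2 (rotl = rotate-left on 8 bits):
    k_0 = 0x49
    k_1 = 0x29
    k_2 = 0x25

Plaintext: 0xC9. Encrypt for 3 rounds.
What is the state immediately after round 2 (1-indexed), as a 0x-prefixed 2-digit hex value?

0xA8

s_0 = plaintext = 0xC9
s_1 = Round(s_0, k_0) = 0x9A
s_2 = Round(s_1, k_1) = 0xA8
s_3 = Round(s_2, k_2) = 0x86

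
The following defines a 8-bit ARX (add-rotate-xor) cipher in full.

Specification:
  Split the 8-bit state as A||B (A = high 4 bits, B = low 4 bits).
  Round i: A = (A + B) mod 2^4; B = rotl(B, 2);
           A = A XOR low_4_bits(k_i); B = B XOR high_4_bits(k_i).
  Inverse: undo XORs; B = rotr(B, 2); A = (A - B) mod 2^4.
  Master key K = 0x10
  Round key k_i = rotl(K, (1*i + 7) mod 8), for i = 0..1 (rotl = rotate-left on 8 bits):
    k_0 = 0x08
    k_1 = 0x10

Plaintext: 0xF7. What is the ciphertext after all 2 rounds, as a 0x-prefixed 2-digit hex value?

s_0 = plaintext = 0xF7
s_1 = Round(s_0, k_0) = 0xED
s_2 = Round(s_1, k_1) = 0xB6

0xB6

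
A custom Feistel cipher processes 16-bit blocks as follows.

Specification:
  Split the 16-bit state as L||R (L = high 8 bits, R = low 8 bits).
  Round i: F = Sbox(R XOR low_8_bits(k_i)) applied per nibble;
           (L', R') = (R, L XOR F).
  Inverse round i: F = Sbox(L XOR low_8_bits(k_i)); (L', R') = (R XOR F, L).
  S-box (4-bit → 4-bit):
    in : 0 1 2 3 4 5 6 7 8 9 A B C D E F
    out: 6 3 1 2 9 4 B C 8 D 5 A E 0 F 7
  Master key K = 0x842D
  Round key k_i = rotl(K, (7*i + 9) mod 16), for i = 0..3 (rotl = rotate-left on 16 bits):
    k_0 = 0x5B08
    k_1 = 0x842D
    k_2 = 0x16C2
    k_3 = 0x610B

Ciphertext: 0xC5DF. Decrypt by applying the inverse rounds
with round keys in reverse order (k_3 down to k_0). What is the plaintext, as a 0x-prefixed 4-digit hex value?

0x40ED

s_0 = ciphertext = 0xC5DF
s_1 = InvRound(s_0, k_3) = 0x30C5
s_2 = InvRound(s_1, k_2) = 0xB430
s_3 = InvRound(s_2, k_1) = 0xEDB4
s_4 = InvRound(s_3, k_0) = 0x40ED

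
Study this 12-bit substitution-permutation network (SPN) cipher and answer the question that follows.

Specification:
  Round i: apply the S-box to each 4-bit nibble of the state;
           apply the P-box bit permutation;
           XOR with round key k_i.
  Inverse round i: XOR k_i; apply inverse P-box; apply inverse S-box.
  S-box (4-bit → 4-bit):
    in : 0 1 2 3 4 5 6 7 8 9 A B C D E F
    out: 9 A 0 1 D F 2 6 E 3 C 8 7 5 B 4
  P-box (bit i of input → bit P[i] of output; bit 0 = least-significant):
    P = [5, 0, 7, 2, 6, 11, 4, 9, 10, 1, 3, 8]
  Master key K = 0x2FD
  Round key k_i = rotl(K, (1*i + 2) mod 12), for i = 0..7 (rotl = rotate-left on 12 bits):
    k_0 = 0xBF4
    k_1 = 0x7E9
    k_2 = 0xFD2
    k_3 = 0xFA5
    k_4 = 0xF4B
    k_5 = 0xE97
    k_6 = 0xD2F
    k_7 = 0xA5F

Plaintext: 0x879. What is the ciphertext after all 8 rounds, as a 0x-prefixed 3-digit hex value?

s_0 = plaintext = 0x879
s_1 = Round(s_0, k_0) = 0x2CF
s_2 = Round(s_1, k_1) = 0xF39
s_3 = Round(s_2, k_2) = 0xFBB
s_4 = Round(s_3, k_3) = 0xDA9
s_5 = Round(s_4, k_4) = 0x972
s_6 = Round(s_5, k_5) = 0x285
s_7 = Round(s_6, k_6) = 0x79A
s_8 = Round(s_7, k_7) = 0x291

0x291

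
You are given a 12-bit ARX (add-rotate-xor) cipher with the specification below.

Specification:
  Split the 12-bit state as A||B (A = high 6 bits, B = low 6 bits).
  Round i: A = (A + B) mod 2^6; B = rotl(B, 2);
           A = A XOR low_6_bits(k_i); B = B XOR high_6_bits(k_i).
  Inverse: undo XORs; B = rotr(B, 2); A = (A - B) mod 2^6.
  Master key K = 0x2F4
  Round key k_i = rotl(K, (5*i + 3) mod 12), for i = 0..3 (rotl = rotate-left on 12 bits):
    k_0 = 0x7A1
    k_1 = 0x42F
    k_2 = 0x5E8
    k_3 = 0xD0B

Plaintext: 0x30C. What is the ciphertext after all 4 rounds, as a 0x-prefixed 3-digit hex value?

s_0 = plaintext = 0x30C
s_1 = Round(s_0, k_0) = 0xE6E
s_2 = Round(s_1, k_1) = 0x22A
s_3 = Round(s_2, k_2) = 0x6BD
s_4 = Round(s_3, k_3) = 0x703

0x703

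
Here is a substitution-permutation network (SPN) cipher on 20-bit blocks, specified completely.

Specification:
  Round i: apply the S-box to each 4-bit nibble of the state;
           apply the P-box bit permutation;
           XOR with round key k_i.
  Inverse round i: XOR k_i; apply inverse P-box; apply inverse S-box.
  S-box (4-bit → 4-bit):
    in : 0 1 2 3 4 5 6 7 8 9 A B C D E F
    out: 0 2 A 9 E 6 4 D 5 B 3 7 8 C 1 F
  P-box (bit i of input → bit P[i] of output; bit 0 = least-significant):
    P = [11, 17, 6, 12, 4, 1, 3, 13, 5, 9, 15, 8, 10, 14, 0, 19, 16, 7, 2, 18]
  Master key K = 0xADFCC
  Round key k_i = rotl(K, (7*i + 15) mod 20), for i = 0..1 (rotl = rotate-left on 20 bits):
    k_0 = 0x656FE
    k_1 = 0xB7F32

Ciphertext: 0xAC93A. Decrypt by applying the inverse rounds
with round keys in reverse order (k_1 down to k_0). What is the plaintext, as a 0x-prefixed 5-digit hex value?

s_0 = ciphertext = 0xAC93A
s_1 = InvRound(s_0, k_1) = 0xEE5DC
s_2 = InvRound(s_1, k_0) = 0x0CF2C

0x0CF2C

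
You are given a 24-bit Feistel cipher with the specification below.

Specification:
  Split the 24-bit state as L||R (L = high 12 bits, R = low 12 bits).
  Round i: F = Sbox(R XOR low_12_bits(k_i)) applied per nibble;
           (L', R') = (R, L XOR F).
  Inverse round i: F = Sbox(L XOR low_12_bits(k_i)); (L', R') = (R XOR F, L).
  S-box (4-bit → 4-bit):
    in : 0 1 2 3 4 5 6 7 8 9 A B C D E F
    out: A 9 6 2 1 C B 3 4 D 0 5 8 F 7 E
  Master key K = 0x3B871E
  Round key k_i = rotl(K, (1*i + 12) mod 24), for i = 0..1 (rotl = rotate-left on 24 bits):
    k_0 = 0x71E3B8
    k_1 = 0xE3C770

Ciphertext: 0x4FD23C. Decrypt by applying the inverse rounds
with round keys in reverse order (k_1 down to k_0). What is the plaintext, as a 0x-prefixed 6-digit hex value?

s_0 = ciphertext = 0x4FD23C
s_1 = InvRound(s_0, k_1) = 0x0734FD
s_2 = InvRound(s_1, k_0) = 0x678073

0x678073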